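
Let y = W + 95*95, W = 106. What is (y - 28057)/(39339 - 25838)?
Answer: -18926/13501 ≈ -1.4018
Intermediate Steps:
y = 9131 (y = 106 + 95*95 = 106 + 9025 = 9131)
(y - 28057)/(39339 - 25838) = (9131 - 28057)/(39339 - 25838) = -18926/13501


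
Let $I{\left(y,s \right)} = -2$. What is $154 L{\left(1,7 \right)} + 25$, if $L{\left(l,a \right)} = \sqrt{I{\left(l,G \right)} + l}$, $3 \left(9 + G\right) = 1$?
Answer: $25 + 154 i \approx 25.0 + 154.0 i$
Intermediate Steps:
$G = - \frac{26}{3}$ ($G = -9 + \frac{1}{3} \cdot 1 = -9 + \frac{1}{3} = - \frac{26}{3} \approx -8.6667$)
$L{\left(l,a \right)} = \sqrt{-2 + l}$
$154 L{\left(1,7 \right)} + 25 = 154 \sqrt{-2 + 1} + 25 = 154 \sqrt{-1} + 25 = 154 i + 25 = 25 + 154 i$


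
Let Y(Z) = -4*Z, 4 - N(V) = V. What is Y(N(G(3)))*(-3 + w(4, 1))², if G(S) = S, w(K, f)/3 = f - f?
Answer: -36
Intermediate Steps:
w(K, f) = 0 (w(K, f) = 3*(f - f) = 3*0 = 0)
N(V) = 4 - V
Y(N(G(3)))*(-3 + w(4, 1))² = (-4*(4 - 1*3))*(-3 + 0)² = -4*(4 - 3)*(-3)² = -4*1*9 = -4*9 = -36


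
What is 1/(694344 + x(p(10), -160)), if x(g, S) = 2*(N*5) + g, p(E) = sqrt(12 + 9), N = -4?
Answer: 694304/482058044395 - sqrt(21)/482058044395 ≈ 1.4403e-6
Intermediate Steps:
p(E) = sqrt(21)
x(g, S) = -40 + g (x(g, S) = 2*(-4*5) + g = 2*(-20) + g = -40 + g)
1/(694344 + x(p(10), -160)) = 1/(694344 + (-40 + sqrt(21))) = 1/(694304 + sqrt(21))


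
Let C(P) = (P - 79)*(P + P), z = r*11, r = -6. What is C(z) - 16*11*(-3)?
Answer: 19668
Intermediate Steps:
z = -66 (z = -6*11 = -66)
C(P) = 2*P*(-79 + P) (C(P) = (-79 + P)*(2*P) = 2*P*(-79 + P))
C(z) - 16*11*(-3) = 2*(-66)*(-79 - 66) - 16*11*(-3) = 2*(-66)*(-145) - 176*(-3) = 19140 - 1*(-528) = 19140 + 528 = 19668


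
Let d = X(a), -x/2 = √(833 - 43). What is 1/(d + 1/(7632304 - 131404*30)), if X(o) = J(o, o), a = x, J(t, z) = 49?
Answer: 3690184/180819017 ≈ 0.020408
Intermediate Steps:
x = -2*√790 (x = -2*√(833 - 43) = -2*√790 ≈ -56.214)
a = -2*√790 ≈ -56.214
X(o) = 49
d = 49
1/(d + 1/(7632304 - 131404*30)) = 1/(49 + 1/(7632304 - 131404*30)) = 1/(49 + 1/(7632304 - 3942120)) = 1/(49 + 1/3690184) = 1/(180819017/3690184) = 3690184/180819017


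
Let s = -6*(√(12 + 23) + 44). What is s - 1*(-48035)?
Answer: 47771 - 6*√35 ≈ 47736.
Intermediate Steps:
s = -264 - 6*√35 (s = -6*(√35 + 44) = -6*(44 + √35) = -264 - 6*√35 ≈ -299.50)
s - 1*(-48035) = (-264 - 6*√35) - 1*(-48035) = (-264 - 6*√35) + 48035 = 47771 - 6*√35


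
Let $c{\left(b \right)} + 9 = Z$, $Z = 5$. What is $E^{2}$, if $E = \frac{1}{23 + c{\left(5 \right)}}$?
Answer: $\frac{1}{361} \approx 0.0027701$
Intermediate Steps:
$c{\left(b \right)} = -4$ ($c{\left(b \right)} = -9 + 5 = -4$)
$E = \frac{1}{19}$ ($E = \frac{1}{23 - 4} = \frac{1}{19} \approx 0.052632$)
$E^{2} = \left(\frac{1}{19}\right)^{2} = \frac{1}{361}$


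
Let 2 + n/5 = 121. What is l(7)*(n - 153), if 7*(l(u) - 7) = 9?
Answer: 25636/7 ≈ 3662.3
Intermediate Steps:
n = 595 (n = -10 + 5*121 = -10 + 605 = 595)
l(u) = 58/7 (l(u) = 7 + (⅐)*9 = 7 + 9/7 = 58/7)
l(7)*(n - 153) = 58*(595 - 153)/7 = (58/7)*442 = 25636/7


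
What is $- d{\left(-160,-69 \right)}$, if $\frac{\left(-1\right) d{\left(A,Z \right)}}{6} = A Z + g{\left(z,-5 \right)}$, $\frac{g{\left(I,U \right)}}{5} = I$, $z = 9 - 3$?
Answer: $66420$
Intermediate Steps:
$z = 6$
$g{\left(I,U \right)} = 5 I$
$d{\left(A,Z \right)} = -180 - 6 A Z$ ($d{\left(A,Z \right)} = - 6 \left(A Z + 5 \cdot 6\right) = - 6 \left(A Z + 30\right) = - 6 \left(30 + A Z\right) = -180 - 6 A Z$)
$- d{\left(-160,-69 \right)} = - (-180 - \left(-960\right) \left(-69\right)) = - (-180 - 66240) = \left(-1\right) \left(-66420\right) = 66420$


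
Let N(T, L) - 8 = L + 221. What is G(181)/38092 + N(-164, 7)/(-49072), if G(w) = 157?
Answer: -40169/58414082 ≈ -0.00068766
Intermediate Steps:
N(T, L) = 229 + L (N(T, L) = 8 + (L + 221) = 8 + (221 + L) = 229 + L)
G(181)/38092 + N(-164, 7)/(-49072) = 157/38092 + (229 + 7)/(-49072) = 157*(1/38092) + 236*(-1/49072) = 157/38092 - 59/12268 = -40169/58414082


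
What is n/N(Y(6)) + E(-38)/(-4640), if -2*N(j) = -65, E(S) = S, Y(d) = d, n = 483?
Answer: 448471/30160 ≈ 14.870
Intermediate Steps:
N(j) = 65/2 (N(j) = -½*(-65) = 65/2)
n/N(Y(6)) + E(-38)/(-4640) = 483/(65/2) - 38/(-4640) = 483*(2/65) - 38*(-1/4640) = 966/65 + 19/2320 = 448471/30160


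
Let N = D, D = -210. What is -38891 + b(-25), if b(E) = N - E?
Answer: -39076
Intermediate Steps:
N = -210
b(E) = -210 - E
-38891 + b(-25) = -38891 + (-210 - 1*(-25)) = -38891 + (-210 + 25) = -38891 - 185 = -39076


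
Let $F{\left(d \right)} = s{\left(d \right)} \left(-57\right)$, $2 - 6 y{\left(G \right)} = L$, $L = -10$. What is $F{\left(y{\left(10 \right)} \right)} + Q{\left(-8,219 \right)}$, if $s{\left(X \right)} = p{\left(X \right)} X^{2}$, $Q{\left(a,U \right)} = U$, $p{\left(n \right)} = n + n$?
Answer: $-693$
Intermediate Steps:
$p{\left(n \right)} = 2 n$
$s{\left(X \right)} = 2 X^{3}$ ($s{\left(X \right)} = 2 X X^{2} = 2 X^{3}$)
$y{\left(G \right)} = 2$ ($y{\left(G \right)} = \frac{1}{3} - - \frac{5}{3} = \frac{1}{3} + \frac{5}{3} = 2$)
$F{\left(d \right)} = - 114 d^{3}$ ($F{\left(d \right)} = 2 d^{3} \left(-57\right) = - 114 d^{3}$)
$F{\left(y{\left(10 \right)} \right)} + Q{\left(-8,219 \right)} = - 114 \cdot 2^{3} + 219 = \left(-114\right) 8 + 219 = -912 + 219 = -693$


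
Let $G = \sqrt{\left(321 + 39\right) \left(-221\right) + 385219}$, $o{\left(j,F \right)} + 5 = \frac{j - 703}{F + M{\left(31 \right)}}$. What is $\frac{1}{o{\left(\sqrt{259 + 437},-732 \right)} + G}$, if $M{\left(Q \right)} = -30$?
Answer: $- \frac{762}{3107 - 762 \sqrt{305659} + 2 \sqrt{174}} \approx 0.0018223$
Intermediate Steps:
$o{\left(j,F \right)} = -5 + \frac{-703 + j}{-30 + F}$ ($o{\left(j,F \right)} = -5 + \frac{j - 703}{F - 30} = -5 + \frac{-703 + j}{-30 + F}$)
$G = \sqrt{305659}$ ($G = \sqrt{360 \left(-221\right) + 385219} = \sqrt{-79560 + 385219} = \sqrt{305659} \approx 552.86$)
$\frac{1}{o{\left(\sqrt{259 + 437},-732 \right)} + G} = \frac{1}{\frac{-553 + \sqrt{259 + 437} - -3660}{-30 - 732} + \sqrt{305659}} = \frac{1}{\frac{-553 + \sqrt{696} + 3660}{-762} + \sqrt{305659}} = \frac{1}{- \frac{-553 + 2 \sqrt{174} + 3660}{762} + \sqrt{305659}} = \frac{1}{- \frac{3107 + 2 \sqrt{174}}{762} + \sqrt{305659}} = \frac{1}{\left(- \frac{3107}{762} - \frac{\sqrt{174}}{381}\right) + \sqrt{305659}} = \frac{1}{- \frac{3107}{762} + \sqrt{305659} - \frac{\sqrt{174}}{381}}$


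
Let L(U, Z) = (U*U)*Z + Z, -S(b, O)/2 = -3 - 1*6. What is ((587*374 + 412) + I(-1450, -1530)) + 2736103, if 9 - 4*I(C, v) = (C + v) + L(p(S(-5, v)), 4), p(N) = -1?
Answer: 11827193/4 ≈ 2.9568e+6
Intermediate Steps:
S(b, O) = 18 (S(b, O) = -2*(-3 - 1*6) = -2*(-3 - 6) = -2*(-9) = 18)
L(U, Z) = Z + Z*U² (L(U, Z) = U²*Z + Z = Z*U² + Z = Z + Z*U²)
I(C, v) = ¼ - C/4 - v/4 (I(C, v) = 9/4 - ((C + v) + 4*(1 + (-1)²))/4 = 9/4 - ((C + v) + 4*(1 + 1))/4 = 9/4 - ((C + v) + 4*2)/4 = 9/4 - ((C + v) + 8)/4 = 9/4 - (8 + C + v)/4 = 9/4 + (-2 - C/4 - v/4) = ¼ - C/4 - v/4)
((587*374 + 412) + I(-1450, -1530)) + 2736103 = ((587*374 + 412) + (¼ - ¼*(-1450) - ¼*(-1530))) + 2736103 = ((219538 + 412) + (¼ + 725/2 + 765/2)) + 2736103 = (219950 + 2981/4) + 2736103 = 882781/4 + 2736103 = 11827193/4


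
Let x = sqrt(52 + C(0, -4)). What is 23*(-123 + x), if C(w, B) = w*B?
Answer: -2829 + 46*sqrt(13) ≈ -2663.1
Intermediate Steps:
C(w, B) = B*w
x = 2*sqrt(13) (x = sqrt(52 - 4*0) = sqrt(52 + 0) = sqrt(52) = 2*sqrt(13) ≈ 7.2111)
23*(-123 + x) = 23*(-123 + 2*sqrt(13)) = -2829 + 46*sqrt(13)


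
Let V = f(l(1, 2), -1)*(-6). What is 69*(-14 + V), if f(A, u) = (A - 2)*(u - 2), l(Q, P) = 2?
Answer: -966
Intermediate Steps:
f(A, u) = (-2 + A)*(-2 + u)
V = 0 (V = (4 - 2*2 - 2*(-1) + 2*(-1))*(-6) = (4 - 4 + 2 - 2)*(-6) = 0*(-6) = 0)
69*(-14 + V) = 69*(-14 + 0) = 69*(-14) = -966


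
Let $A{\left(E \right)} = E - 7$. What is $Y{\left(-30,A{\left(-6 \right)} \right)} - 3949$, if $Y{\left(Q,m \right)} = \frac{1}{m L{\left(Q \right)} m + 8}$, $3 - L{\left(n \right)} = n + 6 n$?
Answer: $- \frac{142183744}{36005} \approx -3949.0$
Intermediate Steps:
$A{\left(E \right)} = -7 + E$
$L{\left(n \right)} = 3 - 7 n$ ($L{\left(n \right)} = 3 - \left(n + 6 n\right) = 3 - 7 n$)
$Y{\left(Q,m \right)} = \frac{1}{8 + m^{2} \left(3 - 7 Q\right)}$ ($Y{\left(Q,m \right)} = \frac{1}{m \left(3 - 7 Q\right) m + 8} = \frac{1}{m^{2} \left(3 - 7 Q\right) + 8} = \frac{1}{8 + m^{2} \left(3 - 7 Q\right)}$)
$Y{\left(-30,A{\left(-6 \right)} \right)} - 3949 = - \frac{1}{-8 + \left(-7 - 6\right)^{2} \left(-3 + 7 \left(-30\right)\right)} - 3949 = - \frac{1}{-8 + \left(-13\right)^{2} \left(-3 - 210\right)} - 3949 = - \frac{1}{-8 + 169 \left(-213\right)} - 3949 = - \frac{1}{-8 - 35997} - 3949 = - \frac{1}{-36005} - 3949 = \left(-1\right) \left(- \frac{1}{36005}\right) - 3949 = \frac{1}{36005} - 3949 = - \frac{142183744}{36005}$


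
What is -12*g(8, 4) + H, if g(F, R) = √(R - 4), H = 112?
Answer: 112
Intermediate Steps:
g(F, R) = √(-4 + R)
-12*g(8, 4) + H = -12*√(-4 + 4) + 112 = -12*√0 + 112 = -12*0 + 112 = 0 + 112 = 112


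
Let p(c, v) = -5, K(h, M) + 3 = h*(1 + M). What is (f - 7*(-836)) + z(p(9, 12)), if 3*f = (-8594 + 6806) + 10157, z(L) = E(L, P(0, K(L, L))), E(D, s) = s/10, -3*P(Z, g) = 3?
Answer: 259247/30 ≈ 8641.6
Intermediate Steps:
K(h, M) = -3 + h*(1 + M)
P(Z, g) = -1 (P(Z, g) = -⅓*3 = -1)
E(D, s) = s/10 (E(D, s) = s*(⅒) = s/10)
z(L) = -⅒ (z(L) = (⅒)*(-1) = -⅒)
f = 8369/3 (f = ((-8594 + 6806) + 10157)/3 = (-1788 + 10157)/3 = (⅓)*8369 = 8369/3 ≈ 2789.7)
(f - 7*(-836)) + z(p(9, 12)) = (8369/3 - 7*(-836)) - ⅒ = (8369/3 + 5852) - ⅒ = 25925/3 - ⅒ = 259247/30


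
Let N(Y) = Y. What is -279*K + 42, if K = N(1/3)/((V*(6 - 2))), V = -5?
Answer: 933/20 ≈ 46.650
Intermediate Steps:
K = -1/60 (K = 1/(3*((-5*(6 - 2)))) = 1/(3*((-5*4))) = (⅓)/(-20) = (⅓)*(-1/20) = -1/60 ≈ -0.016667)
-279*K + 42 = -279*(-1)/60 + 42 = -93*(-1/20) + 42 = 93/20 + 42 = 933/20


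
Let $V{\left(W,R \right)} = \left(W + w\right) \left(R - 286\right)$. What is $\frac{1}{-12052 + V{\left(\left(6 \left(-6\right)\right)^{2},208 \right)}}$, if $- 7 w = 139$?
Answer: $- \frac{7}{781138} \approx -8.9613 \cdot 10^{-6}$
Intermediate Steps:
$w = - \frac{139}{7}$ ($w = \left(- \frac{1}{7}\right) 139 = - \frac{139}{7} \approx -19.857$)
$V{\left(W,R \right)} = \left(-286 + R\right) \left(- \frac{139}{7} + W\right)$ ($V{\left(W,R \right)} = \left(W - \frac{139}{7}\right) \left(R - 286\right) = \left(- \frac{139}{7} + W\right) \left(-286 + R\right) = \left(-286 + R\right) \left(- \frac{139}{7} + W\right)$)
$\frac{1}{-12052 + V{\left(\left(6 \left(-6\right)\right)^{2},208 \right)}} = \frac{1}{-12052 + \left(\frac{39754}{7} - 286 \left(6 \left(-6\right)\right)^{2} - \frac{28912}{7} + 208 \left(6 \left(-6\right)\right)^{2}\right)} = \frac{1}{-12052 + \left(\frac{39754}{7} - 286 \left(-36\right)^{2} - \frac{28912}{7} + 208 \left(-36\right)^{2}\right)} = \frac{1}{-12052 + \left(\frac{39754}{7} - 370656 - \frac{28912}{7} + 208 \cdot 1296\right)} = \frac{1}{-12052 + \left(\frac{39754}{7} - 370656 - \frac{28912}{7} + 269568\right)} = \frac{1}{-12052 - \frac{696774}{7}} = \frac{1}{- \frac{781138}{7}} = - \frac{7}{781138}$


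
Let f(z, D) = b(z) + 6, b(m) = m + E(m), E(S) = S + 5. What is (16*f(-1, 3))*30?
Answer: 4320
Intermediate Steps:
E(S) = 5 + S
b(m) = 5 + 2*m (b(m) = m + (5 + m) = 5 + 2*m)
f(z, D) = 11 + 2*z (f(z, D) = (5 + 2*z) + 6 = 11 + 2*z)
(16*f(-1, 3))*30 = (16*(11 + 2*(-1)))*30 = (16*(11 - 2))*30 = (16*9)*30 = 144*30 = 4320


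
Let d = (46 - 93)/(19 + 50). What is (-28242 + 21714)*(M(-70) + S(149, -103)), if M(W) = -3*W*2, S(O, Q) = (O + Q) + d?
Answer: -69864832/23 ≈ -3.0376e+6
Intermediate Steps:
d = -47/69 ≈ -0.68116
S(O, Q) = -47/69 + O + Q (S(O, Q) = (O + Q) - 47/69 = -47/69 + O + Q)
M(W) = -6*W
(-28242 + 21714)*(M(-70) + S(149, -103)) = (-28242 + 21714)*(-6*(-70) + (-47/69 + 149 - 103)) = -6528*(420 + 3127/69) = -6528*32107/69 = -69864832/23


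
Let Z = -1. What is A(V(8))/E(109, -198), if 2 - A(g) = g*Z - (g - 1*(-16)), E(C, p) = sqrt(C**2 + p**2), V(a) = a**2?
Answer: 146*sqrt(51085)/51085 ≈ 0.64596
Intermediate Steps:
A(g) = 18 + 2*g (A(g) = 2 - (g*(-1) - (g - 1*(-16))) = 2 - (-g - (g + 16)) = 2 - (-g - (16 + g)) = 2 - (-g + (-16 - g)) = 2 - (-16 - 2*g) = 2 + (16 + 2*g) = 18 + 2*g)
A(V(8))/E(109, -198) = (18 + 2*8**2)/(sqrt(109**2 + (-198)**2)) = (18 + 2*64)/(sqrt(11881 + 39204)) = (18 + 128)/(sqrt(51085)) = 146*(sqrt(51085)/51085) = 146*sqrt(51085)/51085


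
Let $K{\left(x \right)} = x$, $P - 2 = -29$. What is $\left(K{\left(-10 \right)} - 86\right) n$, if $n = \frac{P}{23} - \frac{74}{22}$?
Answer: $\frac{110208}{253} \approx 435.6$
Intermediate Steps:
$P = -27$ ($P = 2 - 29 = -27$)
$n = - \frac{1148}{253}$ ($n = - \frac{27}{23} - \frac{74}{22} = \left(-27\right) \frac{1}{23} - \frac{37}{11} = - \frac{27}{23} - \frac{37}{11} = - \frac{1148}{253} \approx -4.5376$)
$\left(K{\left(-10 \right)} - 86\right) n = \left(-10 - 86\right) \left(- \frac{1148}{253}\right) = \left(-96\right) \left(- \frac{1148}{253}\right) = \frac{110208}{253}$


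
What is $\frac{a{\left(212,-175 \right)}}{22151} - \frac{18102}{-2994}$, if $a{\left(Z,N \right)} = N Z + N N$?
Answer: $\frac{63598542}{11053349} \approx 5.7538$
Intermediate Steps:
$a{\left(Z,N \right)} = N^{2} + N Z$ ($a{\left(Z,N \right)} = N Z + N^{2} = N^{2} + N Z$)
$\frac{a{\left(212,-175 \right)}}{22151} - \frac{18102}{-2994} = \frac{\left(-175\right) \left(-175 + 212\right)}{22151} - \frac{18102}{-2994} = \left(-175\right) 37 \cdot \frac{1}{22151} - - \frac{3017}{499} = \left(-6475\right) \frac{1}{22151} + \frac{3017}{499} = - \frac{6475}{22151} + \frac{3017}{499} = \frac{63598542}{11053349}$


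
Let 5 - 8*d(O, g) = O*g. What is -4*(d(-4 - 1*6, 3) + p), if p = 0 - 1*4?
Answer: -3/2 ≈ -1.5000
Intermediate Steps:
p = -4 (p = 0 - 4 = -4)
d(O, g) = 5/8 - O*g/8
-4*(d(-4 - 1*6, 3) + p) = -4*((5/8 - ⅛*(-4 - 1*6)*3) - 4) = -4*((5/8 - ⅛*(-4 - 6)*3) - 4) = -4*((5/8 - ⅛*(-10)*3) - 4) = -4*((5/8 + 15/4) - 4) = -4*(35/8 - 4) = -4*3/8 = -3/2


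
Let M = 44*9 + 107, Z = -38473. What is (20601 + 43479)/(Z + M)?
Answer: -6408/3797 ≈ -1.6876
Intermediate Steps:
M = 503 (M = 396 + 107 = 503)
(20601 + 43479)/(Z + M) = (20601 + 43479)/(-38473 + 503) = 64080/(-37970) = 64080*(-1/37970) = -6408/3797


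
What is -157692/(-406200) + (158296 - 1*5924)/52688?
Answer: 731270651/222936100 ≈ 3.2802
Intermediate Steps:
-157692/(-406200) + (158296 - 1*5924)/52688 = -157692*(-1/406200) + (158296 - 5924)*(1/52688) = 13141/33850 + 152372*(1/52688) = 13141/33850 + 38093/13172 = 731270651/222936100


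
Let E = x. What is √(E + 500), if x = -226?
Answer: √274 ≈ 16.553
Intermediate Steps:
E = -226
√(E + 500) = √(-226 + 500) = √274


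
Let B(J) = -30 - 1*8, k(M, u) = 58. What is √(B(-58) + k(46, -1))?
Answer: 2*√5 ≈ 4.4721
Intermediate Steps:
B(J) = -38 (B(J) = -30 - 8 = -38)
√(B(-58) + k(46, -1)) = √(-38 + 58) = √20 = 2*√5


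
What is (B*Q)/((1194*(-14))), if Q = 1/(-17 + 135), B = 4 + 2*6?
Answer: -2/246561 ≈ -8.1116e-6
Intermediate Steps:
B = 16 (B = 4 + 12 = 16)
Q = 1/118 ≈ 0.0084746
(B*Q)/((1194*(-14))) = (16*(1/118))/((1194*(-14))) = (8/59)/(-16716) = (8/59)*(-1/16716) = -2/246561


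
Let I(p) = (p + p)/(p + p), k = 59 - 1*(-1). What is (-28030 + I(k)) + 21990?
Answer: -6039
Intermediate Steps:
k = 60 (k = 59 + 1 = 60)
I(p) = 1 (I(p) = (2*p)/((2*p)) = (2*p)*(1/(2*p)) = 1)
(-28030 + I(k)) + 21990 = (-28030 + 1) + 21990 = -28029 + 21990 = -6039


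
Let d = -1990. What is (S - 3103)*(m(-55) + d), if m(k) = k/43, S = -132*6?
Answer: 333509375/43 ≈ 7.7560e+6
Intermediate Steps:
S = -792 (S = -11*72 = -792)
m(k) = k/43 (m(k) = k*(1/43) = k/43)
(S - 3103)*(m(-55) + d) = (-792 - 3103)*((1/43)*(-55) - 1990) = -3895*(-55/43 - 1990) = -3895*(-85625/43) = 333509375/43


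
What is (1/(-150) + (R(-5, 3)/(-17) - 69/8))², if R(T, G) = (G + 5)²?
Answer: 15987832249/104040000 ≈ 153.67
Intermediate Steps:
R(T, G) = (5 + G)²
(1/(-150) + (R(-5, 3)/(-17) - 69/8))² = (1/(-150) + ((5 + 3)²/(-17) - 69/8))² = (-1/150 + (8²*(-1/17) - 69*⅛))² = (-1/150 + (64*(-1/17) - 69/8))² = (-1/150 + (-64/17 - 69/8))² = (-1/150 - 1685/136)² = (-126443/10200)² = 15987832249/104040000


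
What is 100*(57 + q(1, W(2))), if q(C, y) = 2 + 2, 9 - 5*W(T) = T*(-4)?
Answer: 6100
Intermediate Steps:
W(T) = 9/5 + 4*T/5 (W(T) = 9/5 - T*(-4)/5 = 9/5 - (-4)*T/5 = 9/5 + 4*T/5)
q(C, y) = 4
100*(57 + q(1, W(2))) = 100*(57 + 4) = 100*61 = 6100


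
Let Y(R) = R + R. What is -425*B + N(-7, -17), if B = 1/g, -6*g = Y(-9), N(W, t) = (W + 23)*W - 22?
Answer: -827/3 ≈ -275.67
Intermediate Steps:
N(W, t) = -22 + W*(23 + W) (N(W, t) = (23 + W)*W - 22 = W*(23 + W) - 22 = -22 + W*(23 + W))
Y(R) = 2*R
g = 3 (g = -(-9)/3 = -⅙*(-18) = 3)
B = ⅓ (B = 1/3 = ⅓ ≈ 0.33333)
-425*B + N(-7, -17) = -425*⅓ + (-22 + (-7)² + 23*(-7)) = -425/3 + (-22 + 49 - 161) = -425/3 - 134 = -827/3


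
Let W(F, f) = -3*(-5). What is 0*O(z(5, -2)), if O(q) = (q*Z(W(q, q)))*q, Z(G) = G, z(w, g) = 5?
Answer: 0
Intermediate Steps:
W(F, f) = 15
O(q) = 15*q² (O(q) = (q*15)*q = (15*q)*q = 15*q²)
0*O(z(5, -2)) = 0*(15*5²) = 0*(15*25) = 0*375 = 0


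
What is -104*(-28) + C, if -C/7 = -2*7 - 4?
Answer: 3038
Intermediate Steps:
C = 126 (C = -7*(-2*7 - 4) = -7*(-14 - 4) = -7*(-18) = 126)
-104*(-28) + C = -104*(-28) + 126 = 2912 + 126 = 3038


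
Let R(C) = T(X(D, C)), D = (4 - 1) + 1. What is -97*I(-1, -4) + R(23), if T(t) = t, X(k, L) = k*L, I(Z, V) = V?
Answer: 480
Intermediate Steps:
D = 4 (D = 3 + 1 = 4)
X(k, L) = L*k
R(C) = 4*C (R(C) = C*4 = 4*C)
-97*I(-1, -4) + R(23) = -97*(-4) + 4*23 = 388 + 92 = 480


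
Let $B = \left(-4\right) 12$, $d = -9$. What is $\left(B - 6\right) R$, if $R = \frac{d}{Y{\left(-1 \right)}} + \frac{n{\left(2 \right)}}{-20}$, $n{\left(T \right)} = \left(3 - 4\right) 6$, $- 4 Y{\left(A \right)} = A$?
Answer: $\frac{9639}{5} \approx 1927.8$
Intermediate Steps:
$Y{\left(A \right)} = - \frac{A}{4}$
$n{\left(T \right)} = -6$ ($n{\left(T \right)} = \left(-1\right) 6 = -6$)
$B = -48$
$R = - \frac{357}{10}$ ($R = - \frac{9}{\left(- \frac{1}{4}\right) \left(-1\right)} - \frac{6}{-20} = - 9 \frac{1}{\frac{1}{4}} - - \frac{3}{10} = \left(-9\right) 4 + \frac{3}{10} = -36 + \frac{3}{10} = - \frac{357}{10} \approx -35.7$)
$\left(B - 6\right) R = \left(-48 - 6\right) \left(- \frac{357}{10}\right) = \left(-54\right) \left(- \frac{357}{10}\right) = \frac{9639}{5}$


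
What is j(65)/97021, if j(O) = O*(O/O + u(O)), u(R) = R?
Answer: 4290/97021 ≈ 0.044217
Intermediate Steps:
j(O) = O*(1 + O) (j(O) = O*(O/O + O) = O*(1 + O))
j(65)/97021 = (65*(1 + 65))/97021 = (65*66)*(1/97021) = 4290*(1/97021) = 4290/97021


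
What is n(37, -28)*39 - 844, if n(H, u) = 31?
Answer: 365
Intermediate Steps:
n(37, -28)*39 - 844 = 31*39 - 844 = 1209 - 844 = 365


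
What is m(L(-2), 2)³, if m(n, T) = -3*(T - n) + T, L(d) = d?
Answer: -1000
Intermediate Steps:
m(n, T) = -2*T + 3*n (m(n, T) = (-3*T + 3*n) + T = -2*T + 3*n)
m(L(-2), 2)³ = (-2*2 + 3*(-2))³ = (-4 - 6)³ = (-10)³ = -1000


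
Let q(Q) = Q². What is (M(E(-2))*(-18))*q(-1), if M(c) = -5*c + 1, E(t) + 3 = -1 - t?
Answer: -198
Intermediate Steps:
E(t) = -4 - t (E(t) = -3 + (-1 - t) = -4 - t)
M(c) = 1 - 5*c
(M(E(-2))*(-18))*q(-1) = ((1 - 5*(-4 - 1*(-2)))*(-18))*(-1)² = ((1 - 5*(-4 + 2))*(-18))*1 = ((1 - 5*(-2))*(-18))*1 = ((1 + 10)*(-18))*1 = (11*(-18))*1 = -198*1 = -198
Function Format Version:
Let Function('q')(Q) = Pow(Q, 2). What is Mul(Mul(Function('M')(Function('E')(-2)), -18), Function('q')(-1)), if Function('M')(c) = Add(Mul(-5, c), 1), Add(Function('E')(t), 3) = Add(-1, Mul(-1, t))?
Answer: -198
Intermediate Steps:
Function('E')(t) = Add(-4, Mul(-1, t)) (Function('E')(t) = Add(-3, Add(-1, Mul(-1, t))) = Add(-4, Mul(-1, t)))
Function('M')(c) = Add(1, Mul(-5, c))
Mul(Mul(Function('M')(Function('E')(-2)), -18), Function('q')(-1)) = Mul(Mul(Add(1, Mul(-5, Add(-4, Mul(-1, -2)))), -18), Pow(-1, 2)) = Mul(Mul(Add(1, Mul(-5, Add(-4, 2))), -18), 1) = Mul(Mul(Add(1, Mul(-5, -2)), -18), 1) = Mul(Mul(Add(1, 10), -18), 1) = Mul(Mul(11, -18), 1) = Mul(-198, 1) = -198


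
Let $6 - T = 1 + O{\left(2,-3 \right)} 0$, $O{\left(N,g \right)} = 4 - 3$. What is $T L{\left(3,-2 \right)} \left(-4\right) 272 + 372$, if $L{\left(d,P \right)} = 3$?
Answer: $-15948$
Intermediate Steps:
$O{\left(N,g \right)} = 1$ ($O{\left(N,g \right)} = 4 - 3 = 1$)
$T = 5$ ($T = 6 - \left(1 + 1 \cdot 0\right) = 6 - \left(1 + 0\right) = 6 - 1 = 5$)
$T L{\left(3,-2 \right)} \left(-4\right) 272 + 372 = 5 \cdot 3 \left(-4\right) 272 + 372 = 15 \left(-4\right) 272 + 372 = \left(-60\right) 272 + 372 = -16320 + 372 = -15948$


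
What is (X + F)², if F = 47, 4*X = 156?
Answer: 7396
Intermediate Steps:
X = 39 (X = (¼)*156 = 39)
(X + F)² = (39 + 47)² = 86² = 7396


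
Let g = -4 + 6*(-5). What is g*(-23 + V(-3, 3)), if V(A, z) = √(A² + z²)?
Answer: 782 - 102*√2 ≈ 637.75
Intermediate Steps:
g = -34 (g = -4 - 30 = -34)
g*(-23 + V(-3, 3)) = -34*(-23 + √((-3)² + 3²)) = -34*(-23 + √(9 + 9)) = -34*(-23 + √18) = -34*(-23 + 3*√2) = 782 - 102*√2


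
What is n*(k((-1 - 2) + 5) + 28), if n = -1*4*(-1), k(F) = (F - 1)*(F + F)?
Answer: 128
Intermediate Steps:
k(F) = 2*F*(-1 + F) (k(F) = (-1 + F)*(2*F) = 2*F*(-1 + F))
n = 4 (n = -4*(-1) = 4)
n*(k((-1 - 2) + 5) + 28) = 4*(2*((-1 - 2) + 5)*(-1 + ((-1 - 2) + 5)) + 28) = 4*(2*(-3 + 5)*(-1 + (-3 + 5)) + 28) = 4*(2*2*(-1 + 2) + 28) = 4*(2*2*1 + 28) = 4*(4 + 28) = 4*32 = 128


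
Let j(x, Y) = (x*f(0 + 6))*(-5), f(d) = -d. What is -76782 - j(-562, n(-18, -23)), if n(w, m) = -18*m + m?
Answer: -59922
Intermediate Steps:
n(w, m) = -17*m
j(x, Y) = 30*x (j(x, Y) = (x*(-(0 + 6)))*(-5) = (x*(-1*6))*(-5) = (x*(-6))*(-5) = -6*x*(-5) = 30*x)
-76782 - j(-562, n(-18, -23)) = -76782 - 30*(-562) = -76782 - 1*(-16860) = -76782 + 16860 = -59922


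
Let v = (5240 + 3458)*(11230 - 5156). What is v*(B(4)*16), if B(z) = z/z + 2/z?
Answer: 1267959648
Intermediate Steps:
B(z) = 1 + 2/z
v = 52831652 (v = 8698*6074 = 52831652)
v*(B(4)*16) = 52831652*(((2 + 4)/4)*16) = 52831652*(((¼)*6)*16) = 52831652*((3/2)*16) = 52831652*24 = 1267959648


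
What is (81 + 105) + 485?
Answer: 671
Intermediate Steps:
(81 + 105) + 485 = 186 + 485 = 671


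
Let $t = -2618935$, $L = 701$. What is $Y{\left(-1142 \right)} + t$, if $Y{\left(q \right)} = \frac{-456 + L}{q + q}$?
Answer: $- \frac{5981647785}{2284} \approx -2.6189 \cdot 10^{6}$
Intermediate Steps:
$Y{\left(q \right)} = \frac{245}{2 q}$ ($Y{\left(q \right)} = \frac{-456 + 701}{q + q} = \frac{245}{2 q}$)
$Y{\left(-1142 \right)} + t = \frac{245}{2 \left(-1142\right)} - 2618935 = \frac{245}{2} \left(- \frac{1}{1142}\right) - 2618935 = - \frac{245}{2284} - 2618935 = - \frac{5981647785}{2284}$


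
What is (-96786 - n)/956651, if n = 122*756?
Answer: -189018/956651 ≈ -0.19758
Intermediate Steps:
n = 92232
(-96786 - n)/956651 = (-96786 - 1*92232)/956651 = (-96786 - 92232)*(1/956651) = -189018*1/956651 = -189018/956651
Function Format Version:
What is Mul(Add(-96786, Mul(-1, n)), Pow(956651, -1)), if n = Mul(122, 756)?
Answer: Rational(-189018, 956651) ≈ -0.19758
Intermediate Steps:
n = 92232
Mul(Add(-96786, Mul(-1, n)), Pow(956651, -1)) = Mul(Add(-96786, Mul(-1, 92232)), Pow(956651, -1)) = Mul(Add(-96786, -92232), Rational(1, 956651)) = Mul(-189018, Rational(1, 956651)) = Rational(-189018, 956651)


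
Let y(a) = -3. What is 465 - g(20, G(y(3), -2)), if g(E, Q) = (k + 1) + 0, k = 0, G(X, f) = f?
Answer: 464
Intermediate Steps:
g(E, Q) = 1 (g(E, Q) = (0 + 1) + 0 = 1 + 0 = 1)
465 - g(20, G(y(3), -2)) = 465 - 1*1 = 465 - 1 = 464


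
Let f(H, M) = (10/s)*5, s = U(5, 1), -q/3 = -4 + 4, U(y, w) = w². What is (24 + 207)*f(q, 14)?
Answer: 11550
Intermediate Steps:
q = 0 (q = -3*(-4 + 4) = -3*0 = 0)
s = 1 (s = 1² = 1)
f(H, M) = 50 (f(H, M) = (10/1)*5 = (10*1)*5 = 10*5 = 50)
(24 + 207)*f(q, 14) = (24 + 207)*50 = 231*50 = 11550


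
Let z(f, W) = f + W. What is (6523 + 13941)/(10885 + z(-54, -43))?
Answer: 5116/2697 ≈ 1.8969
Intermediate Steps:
z(f, W) = W + f
(6523 + 13941)/(10885 + z(-54, -43)) = (6523 + 13941)/(10885 + (-43 - 54)) = 20464/(10885 - 97) = 20464/10788 = 20464*(1/10788) = 5116/2697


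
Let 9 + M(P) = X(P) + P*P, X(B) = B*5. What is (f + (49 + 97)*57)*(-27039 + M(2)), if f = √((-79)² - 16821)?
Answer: -224976948 - 1243564*I*√5 ≈ -2.2498e+8 - 2.7807e+6*I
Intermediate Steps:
X(B) = 5*B
M(P) = -9 + P² + 5*P (M(P) = -9 + (5*P + P*P) = -9 + (5*P + P²) = -9 + (P² + 5*P) = -9 + P² + 5*P)
f = 46*I*√5 (f = √(6241 - 16821) = √(-10580) = 46*I*√5 ≈ 102.86*I)
(f + (49 + 97)*57)*(-27039 + M(2)) = (46*I*√5 + (49 + 97)*57)*(-27039 + (-9 + 2² + 5*2)) = (46*I*√5 + 146*57)*(-27039 + (-9 + 4 + 10)) = (46*I*√5 + 8322)*(-27039 + 5) = (8322 + 46*I*√5)*(-27034) = -224976948 - 1243564*I*√5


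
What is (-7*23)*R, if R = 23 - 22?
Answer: -161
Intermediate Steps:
R = 1
(-7*23)*R = -7*23*1 = -161*1 = -161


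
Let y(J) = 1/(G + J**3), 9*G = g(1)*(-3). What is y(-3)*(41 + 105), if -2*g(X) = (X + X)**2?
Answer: -438/79 ≈ -5.5443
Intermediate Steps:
g(X) = -2*X**2 (g(X) = -(X + X)**2/2 = -4*X**2/2 = -2*X**2)
G = 2/3 (G = (-2*1**2*(-3))/9 = (-2*1*(-3))/9 = (-2*(-3))/9 = (1/9)*6 = 2/3 ≈ 0.66667)
y(J) = 1/(2/3 + J**3)
y(-3)*(41 + 105) = (3/(2 + 3*(-3)**3))*(41 + 105) = (3/(2 + 3*(-27)))*146 = (3/(2 - 81))*146 = (3/(-79))*146 = (3*(-1/79))*146 = -3/79*146 = -438/79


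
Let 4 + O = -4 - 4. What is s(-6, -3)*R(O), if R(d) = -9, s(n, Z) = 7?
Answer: -63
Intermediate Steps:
O = -12 (O = -4 + (-4 - 4) = -4 - 8 = -12)
s(-6, -3)*R(O) = 7*(-9) = -63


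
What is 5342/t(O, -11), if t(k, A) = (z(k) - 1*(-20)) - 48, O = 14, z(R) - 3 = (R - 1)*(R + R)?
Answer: 5342/339 ≈ 15.758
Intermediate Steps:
z(R) = 3 + 2*R*(-1 + R) (z(R) = 3 + (R - 1)*(R + R) = 3 + (-1 + R)*(2*R) = 3 + 2*R*(-1 + R))
t(k, A) = -25 - 2*k + 2*k**2 (t(k, A) = ((3 - 2*k + 2*k**2) - 1*(-20)) - 48 = ((3 - 2*k + 2*k**2) + 20) - 48 = (23 - 2*k + 2*k**2) - 48 = -25 - 2*k + 2*k**2)
5342/t(O, -11) = 5342/(-25 - 2*14 + 2*14**2) = 5342/(-25 - 28 + 2*196) = 5342/(-25 - 28 + 392) = 5342/339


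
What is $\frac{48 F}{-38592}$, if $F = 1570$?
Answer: $- \frac{785}{402} \approx -1.9527$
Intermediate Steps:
$\frac{48 F}{-38592} = \frac{48 \cdot 1570}{-38592} = 75360 \left(- \frac{1}{38592}\right) = - \frac{785}{402}$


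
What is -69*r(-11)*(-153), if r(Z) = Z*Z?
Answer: 1277397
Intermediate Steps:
r(Z) = Z²
-69*r(-11)*(-153) = -69*(-11)²*(-153) = -69*121*(-153) = -8349*(-153) = 1277397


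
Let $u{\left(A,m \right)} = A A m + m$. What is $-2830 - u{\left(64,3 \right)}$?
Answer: $-15121$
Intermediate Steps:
$u{\left(A,m \right)} = m + m A^{2}$ ($u{\left(A,m \right)} = A^{2} m + m = m A^{2} + m = m + m A^{2}$)
$-2830 - u{\left(64,3 \right)} = -2830 - 3 \left(1 + 64^{2}\right) = -2830 - 3 \left(1 + 4096\right) = -2830 - 3 \cdot 4097 = -2830 - 12291 = -15121$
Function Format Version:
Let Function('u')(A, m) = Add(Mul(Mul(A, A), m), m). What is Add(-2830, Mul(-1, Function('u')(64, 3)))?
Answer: -15121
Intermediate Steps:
Function('u')(A, m) = Add(m, Mul(m, Pow(A, 2))) (Function('u')(A, m) = Add(Mul(Pow(A, 2), m), m) = Add(Mul(m, Pow(A, 2)), m) = Add(m, Mul(m, Pow(A, 2))))
Add(-2830, Mul(-1, Function('u')(64, 3))) = Add(-2830, Mul(-1, Mul(3, Add(1, Pow(64, 2))))) = Add(-2830, Mul(-1, Mul(3, Add(1, 4096)))) = Add(-2830, Mul(-1, Mul(3, 4097))) = Add(-2830, Mul(-1, 12291)) = Add(-2830, -12291) = -15121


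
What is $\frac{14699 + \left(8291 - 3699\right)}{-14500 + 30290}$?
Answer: $\frac{19291}{15790} \approx 1.2217$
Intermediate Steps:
$\frac{14699 + \left(8291 - 3699\right)}{-14500 + 30290} = \frac{14699 + \left(8291 - 3699\right)}{15790} = \left(14699 + 4592\right) \frac{1}{15790} = 19291 \cdot \frac{1}{15790} = \frac{19291}{15790}$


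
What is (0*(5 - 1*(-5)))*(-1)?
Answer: 0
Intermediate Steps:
(0*(5 - 1*(-5)))*(-1) = (0*(5 + 5))*(-1) = (0*10)*(-1) = 0*(-1) = 0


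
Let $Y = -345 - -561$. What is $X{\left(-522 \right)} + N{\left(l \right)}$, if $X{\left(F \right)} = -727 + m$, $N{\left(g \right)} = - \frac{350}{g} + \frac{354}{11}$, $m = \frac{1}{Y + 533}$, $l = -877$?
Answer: $- \frac{5017587042}{7225603} \approx -694.42$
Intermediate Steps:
$Y = 216$ ($Y = -345 + 561 = 216$)
$m = \frac{1}{749}$ ($m = \frac{1}{216 + 533} = \frac{1}{749} \approx 0.0013351$)
$N{\left(g \right)} = \frac{354}{11} - \frac{350}{g}$ ($N{\left(g \right)} = - \frac{350}{g} + 354 \cdot \frac{1}{11} = - \frac{350}{g} + \frac{354}{11} = \frac{354}{11} - \frac{350}{g}$)
$X{\left(F \right)} = - \frac{544522}{749}$ ($X{\left(F \right)} = -727 + \frac{1}{749} = - \frac{544522}{749}$)
$X{\left(-522 \right)} + N{\left(l \right)} = - \frac{544522}{749} + \left(\frac{354}{11} - \frac{350}{-877}\right) = - \frac{544522}{749} + \left(\frac{354}{11} - - \frac{350}{877}\right) = - \frac{544522}{749} + \left(\frac{354}{11} + \frac{350}{877}\right) = - \frac{544522}{749} + \frac{314308}{9647} = - \frac{5017587042}{7225603}$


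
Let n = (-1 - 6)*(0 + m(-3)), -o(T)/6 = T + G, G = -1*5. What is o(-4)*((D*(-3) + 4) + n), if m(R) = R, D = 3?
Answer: 864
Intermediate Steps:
G = -5
o(T) = 30 - 6*T (o(T) = -6*(T - 5) = -6*(-5 + T) = 30 - 6*T)
n = 21 (n = (-1 - 6)*(0 - 3) = -7*(-3) = 21)
o(-4)*((D*(-3) + 4) + n) = (30 - 6*(-4))*((3*(-3) + 4) + 21) = (30 + 24)*((-9 + 4) + 21) = 54*(-5 + 21) = 54*16 = 864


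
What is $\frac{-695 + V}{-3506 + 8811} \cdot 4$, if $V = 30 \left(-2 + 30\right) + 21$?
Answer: $\frac{664}{5305} \approx 0.12516$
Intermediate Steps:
$V = 861$ ($V = 30 \cdot 28 + 21 = 840 + 21 = 861$)
$\frac{-695 + V}{-3506 + 8811} \cdot 4 = \frac{-695 + 861}{-3506 + 8811} \cdot 4 = \frac{166}{5305} \cdot 4 = \frac{664}{5305}$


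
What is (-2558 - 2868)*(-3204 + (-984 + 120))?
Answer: 22072968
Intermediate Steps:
(-2558 - 2868)*(-3204 + (-984 + 120)) = -5426*(-3204 - 864) = -5426*(-4068) = 22072968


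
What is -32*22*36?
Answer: -25344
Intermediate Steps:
-32*22*36 = -704*36 = -25344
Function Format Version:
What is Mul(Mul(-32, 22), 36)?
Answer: -25344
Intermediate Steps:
Mul(Mul(-32, 22), 36) = Mul(-704, 36) = -25344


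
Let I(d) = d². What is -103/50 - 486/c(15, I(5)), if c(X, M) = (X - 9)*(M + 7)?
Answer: -3673/800 ≈ -4.5912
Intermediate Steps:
c(X, M) = (-9 + X)*(7 + M)
-103/50 - 486/c(15, I(5)) = -103/50 - 486/(-63 - 9*5² + 7*15 + 5²*15) = -103*1/50 - 486/(-63 - 9*25 + 105 + 25*15) = -103/50 - 486/(-63 - 225 + 105 + 375) = -103/50 - 486/192 = -103/50 - 486*1/192 = -103/50 - 81/32 = -3673/800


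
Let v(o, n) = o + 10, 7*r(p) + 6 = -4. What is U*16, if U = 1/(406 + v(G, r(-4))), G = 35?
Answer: 16/451 ≈ 0.035477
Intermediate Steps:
r(p) = -10/7 (r(p) = -6/7 + (⅐)*(-4) = -6/7 - 4/7 = -10/7)
v(o, n) = 10 + o
U = 1/451 (U = 1/(406 + (10 + 35)) = 1/(406 + 45) = 1/451 ≈ 0.0022173)
U*16 = (1/451)*16 = 16/451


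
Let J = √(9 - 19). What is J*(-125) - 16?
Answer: -16 - 125*I*√10 ≈ -16.0 - 395.28*I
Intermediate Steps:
J = I*√10 (J = √(-10) = I*√10 ≈ 3.1623*I)
J*(-125) - 16 = (I*√10)*(-125) - 16 = -125*I*√10 - 16 = -16 - 125*I*√10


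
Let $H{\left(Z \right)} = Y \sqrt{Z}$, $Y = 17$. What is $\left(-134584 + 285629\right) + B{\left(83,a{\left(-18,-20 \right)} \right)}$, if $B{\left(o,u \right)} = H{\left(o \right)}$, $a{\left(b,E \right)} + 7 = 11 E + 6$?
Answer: $151045 + 17 \sqrt{83} \approx 1.512 \cdot 10^{5}$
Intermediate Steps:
$H{\left(Z \right)} = 17 \sqrt{Z}$
$a{\left(b,E \right)} = -1 + 11 E$ ($a{\left(b,E \right)} = -7 + \left(11 E + 6\right) = -7 + \left(6 + 11 E\right) = -1 + 11 E$)
$B{\left(o,u \right)} = 17 \sqrt{o}$
$\left(-134584 + 285629\right) + B{\left(83,a{\left(-18,-20 \right)} \right)} = \left(-134584 + 285629\right) + 17 \sqrt{83} = 151045 + 17 \sqrt{83}$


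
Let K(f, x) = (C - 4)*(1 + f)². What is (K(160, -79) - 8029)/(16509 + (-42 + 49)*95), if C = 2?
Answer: -59871/17174 ≈ -3.4861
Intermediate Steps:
K(f, x) = -2*(1 + f)² (K(f, x) = (2 - 4)*(1 + f)² = -2*(1 + f)²)
(K(160, -79) - 8029)/(16509 + (-42 + 49)*95) = (-2*(1 + 160)² - 8029)/(16509 + (-42 + 49)*95) = (-2*161² - 8029)/(16509 + 7*95) = (-2*25921 - 8029)/(16509 + 665) = (-51842 - 8029)/17174 = -59871*1/17174 = -59871/17174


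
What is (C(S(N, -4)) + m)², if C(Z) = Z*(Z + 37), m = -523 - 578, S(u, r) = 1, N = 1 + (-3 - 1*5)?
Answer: 1129969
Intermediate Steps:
N = -7 (N = 1 + (-3 - 5) = 1 - 8 = -7)
m = -1101
C(Z) = Z*(37 + Z)
(C(S(N, -4)) + m)² = (1*(37 + 1) - 1101)² = (1*38 - 1101)² = (38 - 1101)² = (-1063)² = 1129969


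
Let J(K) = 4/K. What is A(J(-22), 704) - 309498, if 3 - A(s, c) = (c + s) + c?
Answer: -3419931/11 ≈ -3.1090e+5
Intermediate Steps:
A(s, c) = 3 - s - 2*c (A(s, c) = 3 - ((c + s) + c) = 3 - (s + 2*c) = 3 + (-s - 2*c) = 3 - s - 2*c)
A(J(-22), 704) - 309498 = (3 - 4/(-22) - 2*704) - 309498 = (3 - 4*(-1)/22 - 1408) - 309498 = (3 - 1*(-2/11) - 1408) - 309498 = (3 + 2/11 - 1408) - 309498 = -15453/11 - 309498 = -3419931/11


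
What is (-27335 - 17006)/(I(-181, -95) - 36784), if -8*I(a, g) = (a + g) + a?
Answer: 354728/293815 ≈ 1.2073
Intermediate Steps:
I(a, g) = -a/4 - g/8 (I(a, g) = -((a + g) + a)/8 = -(g + 2*a)/8 = -a/4 - g/8)
(-27335 - 17006)/(I(-181, -95) - 36784) = (-27335 - 17006)/((-¼*(-181) - ⅛*(-95)) - 36784) = -44341/((181/4 + 95/8) - 36784) = -44341/(457/8 - 36784) = -44341/(-293815/8) = -44341*(-8/293815) = 354728/293815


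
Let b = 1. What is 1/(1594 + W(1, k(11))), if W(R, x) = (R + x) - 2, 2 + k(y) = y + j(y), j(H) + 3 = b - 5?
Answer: 1/1595 ≈ 0.00062696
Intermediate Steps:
j(H) = -7 (j(H) = -3 + (1 - 5) = -3 - 4 = -7)
k(y) = -9 + y (k(y) = -2 + (y - 7) = -2 + (-7 + y) = -9 + y)
W(R, x) = -2 + R + x
1/(1594 + W(1, k(11))) = 1/(1594 + (-2 + 1 + (-9 + 11))) = 1/(1594 + (-2 + 1 + 2)) = 1/(1594 + 1) = 1/1595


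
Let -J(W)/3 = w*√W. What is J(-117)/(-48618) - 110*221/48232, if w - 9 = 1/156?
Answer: -12155/24116 + 1405*I*√13/842712 ≈ -0.50402 + 0.0060113*I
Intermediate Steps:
w = 1405/156 (w = 9 + 1/156 = 1405/156 ≈ 9.0064)
J(W) = -1405*√W/52
J(-117)/(-48618) - 110*221/48232 = -4215*I*√13/52/(-48618) - 110*221/48232 = -4215*I*√13/52*(-1/48618) - 24310*1/48232 = -4215*I*√13/52*(-1/48618) - 12155/24116 = 1405*I*√13/842712 - 12155/24116 = -12155/24116 + 1405*I*√13/842712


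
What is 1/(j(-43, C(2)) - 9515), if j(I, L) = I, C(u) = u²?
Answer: -1/9558 ≈ -0.00010462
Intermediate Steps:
1/(j(-43, C(2)) - 9515) = 1/(-43 - 9515) = 1/(-9558) = -1/9558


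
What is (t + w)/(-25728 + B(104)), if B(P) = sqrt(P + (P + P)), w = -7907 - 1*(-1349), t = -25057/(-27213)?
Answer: 191285318384/750545506839 + 178437797*sqrt(78)/9006546082068 ≈ 0.25504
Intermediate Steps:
t = 25057/27213 (t = -25057*(-1/27213) = 25057/27213 ≈ 0.92077)
w = -6558 (w = -7907 + 1349 = -6558)
B(P) = sqrt(3)*sqrt(P) (B(P) = sqrt(P + 2*P) = sqrt(3*P) = sqrt(3)*sqrt(P))
(t + w)/(-25728 + B(104)) = (25057/27213 - 6558)/(-25728 + sqrt(3)*sqrt(104)) = -178437797/(27213*(-25728 + sqrt(3)*(2*sqrt(26)))) = -178437797/(27213*(-25728 + 2*sqrt(78)))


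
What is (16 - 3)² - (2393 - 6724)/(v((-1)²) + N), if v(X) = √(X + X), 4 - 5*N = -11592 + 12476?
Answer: 2236175/15487 - 4331*√2/30974 ≈ 144.19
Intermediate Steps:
N = -176 (N = ⅘ - (-11592 + 12476)/5 = ⅘ - ⅕*884 = ⅘ - 884/5 = -176)
v(X) = √2*√X (v(X) = √(2*X) = √2*√X)
(16 - 3)² - (2393 - 6724)/(v((-1)²) + N) = (16 - 3)² - (2393 - 6724)/(√2*√((-1)²) - 176) = 13² - (-4331)/(√2*√1 - 176) = 169 - (-4331)/(√2*1 - 176) = 169 - (-4331)/(√2 - 176) = 169 - (-4331)/(-176 + √2) = 169 + 4331/(-176 + √2)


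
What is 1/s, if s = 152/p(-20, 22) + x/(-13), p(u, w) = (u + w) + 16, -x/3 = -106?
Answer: -117/1874 ≈ -0.062433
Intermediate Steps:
x = 318 (x = -3*(-106) = 318)
p(u, w) = 16 + u + w
s = -1874/117 (s = 152/(16 - 20 + 22) + 318/(-13) = 152/18 + 318*(-1/13) = 152*(1/18) - 318/13 = 76/9 - 318/13 = -1874/117 ≈ -16.017)
1/s = 1/(-1874/117) = -117/1874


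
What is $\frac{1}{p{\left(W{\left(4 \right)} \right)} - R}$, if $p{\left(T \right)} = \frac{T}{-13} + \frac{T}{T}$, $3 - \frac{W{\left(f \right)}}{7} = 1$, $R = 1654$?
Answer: $- \frac{13}{21503} \approx -0.00060457$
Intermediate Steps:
$W{\left(f \right)} = 14$ ($W{\left(f \right)} = 21 - 7 = 14$)
$p{\left(T \right)} = 1 - \frac{T}{13}$ ($p{\left(T \right)} = T \left(- \frac{1}{13}\right) + 1 = - \frac{T}{13} + 1 = 1 - \frac{T}{13}$)
$\frac{1}{p{\left(W{\left(4 \right)} \right)} - R} = \frac{1}{\left(1 - \frac{14}{13}\right) - 1654} = \frac{1}{- \frac{1}{13} - 1654} = \frac{1}{- \frac{21503}{13}} = - \frac{13}{21503}$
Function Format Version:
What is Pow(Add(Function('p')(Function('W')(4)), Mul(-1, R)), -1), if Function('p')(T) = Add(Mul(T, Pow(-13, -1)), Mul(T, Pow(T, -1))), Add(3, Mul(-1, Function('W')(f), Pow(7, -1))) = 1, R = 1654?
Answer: Rational(-13, 21503) ≈ -0.00060457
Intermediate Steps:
Function('W')(f) = 14 (Function('W')(f) = Add(21, Mul(-7, 1)) = Add(21, -7) = 14)
Function('p')(T) = Add(1, Mul(Rational(-1, 13), T)) (Function('p')(T) = Add(Mul(T, Rational(-1, 13)), 1) = Add(Mul(Rational(-1, 13), T), 1) = Add(1, Mul(Rational(-1, 13), T)))
Pow(Add(Function('p')(Function('W')(4)), Mul(-1, R)), -1) = Pow(Add(Add(1, Mul(Rational(-1, 13), 14)), Mul(-1, 1654)), -1) = Pow(Add(Add(1, Rational(-14, 13)), -1654), -1) = Pow(Add(Rational(-1, 13), -1654), -1) = Pow(Rational(-21503, 13), -1) = Rational(-13, 21503)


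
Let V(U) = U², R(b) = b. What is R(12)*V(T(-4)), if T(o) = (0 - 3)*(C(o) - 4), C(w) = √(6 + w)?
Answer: 1944 - 864*√2 ≈ 722.12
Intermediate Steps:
T(o) = 12 - 3*√(6 + o) (T(o) = (0 - 3)*(√(6 + o) - 4) = -3*(-4 + √(6 + o)) = 12 - 3*√(6 + o))
R(12)*V(T(-4)) = 12*(12 - 3*√(6 - 4))² = 12*(12 - 3*√2)²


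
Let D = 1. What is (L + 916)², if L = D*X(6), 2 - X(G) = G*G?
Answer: 777924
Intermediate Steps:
X(G) = 2 - G² (X(G) = 2 - G*G = 2 - G²)
L = -34 (L = 1*(2 - 1*6²) = 1*(2 - 1*36) = 1*(2 - 36) = 1*(-34) = -34)
(L + 916)² = (-34 + 916)² = 882² = 777924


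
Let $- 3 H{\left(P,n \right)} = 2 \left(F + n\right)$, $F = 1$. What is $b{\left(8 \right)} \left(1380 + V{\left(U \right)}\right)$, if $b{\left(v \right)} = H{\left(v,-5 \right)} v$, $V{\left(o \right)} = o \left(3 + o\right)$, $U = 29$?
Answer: $\frac{147712}{3} \approx 49237.0$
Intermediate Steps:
$H{\left(P,n \right)} = - \frac{2}{3} - \frac{2 n}{3}$ ($H{\left(P,n \right)} = - \frac{2 \left(1 + n\right)}{3} = - \frac{2 + 2 n}{3} = - \frac{2}{3} - \frac{2 n}{3}$)
$b{\left(v \right)} = \frac{8 v}{3}$ ($b{\left(v \right)} = \left(- \frac{2}{3} - - \frac{10}{3}\right) v = \left(- \frac{2}{3} + \frac{10}{3}\right) v = \frac{8 v}{3}$)
$b{\left(8 \right)} \left(1380 + V{\left(U \right)}\right) = \frac{8}{3} \cdot 8 \left(1380 + 29 \left(3 + 29\right)\right) = \frac{64 \left(1380 + 29 \cdot 32\right)}{3} = \frac{64 \left(1380 + 928\right)}{3} = \frac{64}{3} \cdot 2308 = \frac{147712}{3}$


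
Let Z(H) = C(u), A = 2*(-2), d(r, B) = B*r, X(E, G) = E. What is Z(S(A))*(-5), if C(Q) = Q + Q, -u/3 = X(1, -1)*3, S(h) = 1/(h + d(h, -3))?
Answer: 90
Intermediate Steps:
A = -4
S(h) = -1/(2*h) (S(h) = 1/(h - 3*h) = 1/(-2*h) = -1/(2*h))
u = -9 (u = -3*3 = -9)
C(Q) = 2*Q
Z(H) = -18 (Z(H) = 2*(-9) = -18)
Z(S(A))*(-5) = -18*(-5) = 90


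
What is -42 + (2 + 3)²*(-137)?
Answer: -3467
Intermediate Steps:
-42 + (2 + 3)²*(-137) = -42 + 5²*(-137) = -42 + 25*(-137) = -42 - 3425 = -3467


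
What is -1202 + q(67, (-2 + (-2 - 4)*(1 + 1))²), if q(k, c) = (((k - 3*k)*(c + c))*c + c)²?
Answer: 105993037364062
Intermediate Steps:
q(k, c) = (c - 4*k*c²)² (q(k, c) = (((-2*k)*(2*c))*c + c)² = ((-4*c*k)*c + c)² = (-4*k*c² + c)² = (c - 4*k*c²)²)
-1202 + q(67, (-2 + (-2 - 4)*(1 + 1))²) = -1202 + ((-2 + (-2 - 4)*(1 + 1))²)²*(-1 + 4*(-2 + (-2 - 4)*(1 + 1))²*67)² = -1202 + ((-2 - 6*2)²)²*(-1 + 4*(-2 - 6*2)²*67)² = -1202 + ((-2 - 12)²)²*(-1 + 4*(-2 - 12)²*67)² = -1202 + ((-14)²)²*(-1 + 4*(-14)²*67)² = -1202 + 196²*(-1 + 4*196*67)² = -1202 + 38416*(-1 + 52528)² = -1202 + 38416*52527² = -1202 + 38416*2759085729 = -1202 + 105993037365264 = 105993037364062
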